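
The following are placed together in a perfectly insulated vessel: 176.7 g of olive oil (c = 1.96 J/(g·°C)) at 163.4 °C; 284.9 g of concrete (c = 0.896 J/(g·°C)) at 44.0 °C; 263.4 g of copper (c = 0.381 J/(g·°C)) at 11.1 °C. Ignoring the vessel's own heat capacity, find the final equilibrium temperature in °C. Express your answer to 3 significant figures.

Σ mᵢcᵢ(T − Tᵢ) = 0  ⇒  T = Σ mᵢcᵢTᵢ / Σ mᵢcᵢ
Σ mᵢcᵢ = 176.7×1.96 + 284.9×0.896 + 263.4×0.381 = 701.9578
Σ mᵢcᵢTᵢ = 346.332×163.4 + 255.2704×44.0 + 100.3554×11.1 = 68936
T = 68936 / 701.9578 = 98.21 °C

T_f = 98.2 °C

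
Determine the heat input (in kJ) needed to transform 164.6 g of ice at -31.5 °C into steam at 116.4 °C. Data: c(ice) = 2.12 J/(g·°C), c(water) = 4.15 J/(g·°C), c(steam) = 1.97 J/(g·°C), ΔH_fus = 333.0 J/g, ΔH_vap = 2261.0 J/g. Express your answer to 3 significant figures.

q1 (heat ice -31.5→0.0 °C): 164.6 × 2.12 × 31.5 = 10992 J
q2 (melt at 0 °C): 164.6 × 333.0 = 54812 J
q3 (heat water 0.0→100.0 °C): 164.6 × 4.15 × 100.0 = 68309 J
q4 (vaporize at 100 °C): 164.6 × 2261.0 = 372161 J
q5 (heat steam 100.0→116.4 °C): 164.6 × 1.97 × 16.4 = 5318 J
Total: 10992 + 54812 + 68309 + 372161 + 5318 = 511592 J = 512 kJ

q = 512 kJ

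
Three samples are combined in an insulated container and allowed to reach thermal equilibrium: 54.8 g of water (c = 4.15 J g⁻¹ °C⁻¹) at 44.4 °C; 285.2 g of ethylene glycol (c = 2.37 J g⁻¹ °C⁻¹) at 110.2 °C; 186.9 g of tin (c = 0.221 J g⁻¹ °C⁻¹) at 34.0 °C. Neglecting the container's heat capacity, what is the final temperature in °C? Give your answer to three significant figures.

T_f = 91.0 °C

Σ mᵢcᵢ(T − Tᵢ) = 0  ⇒  T = Σ mᵢcᵢTᵢ / Σ mᵢcᵢ
Σ mᵢcᵢ = 54.8×4.15 + 285.2×2.37 + 186.9×0.221 = 944.6489
Σ mᵢcᵢTᵢ = 227.42×44.4 + 675.924×110.2 + 41.3049×34.0 = 85989
T = 85989 / 944.6489 = 91.03 °C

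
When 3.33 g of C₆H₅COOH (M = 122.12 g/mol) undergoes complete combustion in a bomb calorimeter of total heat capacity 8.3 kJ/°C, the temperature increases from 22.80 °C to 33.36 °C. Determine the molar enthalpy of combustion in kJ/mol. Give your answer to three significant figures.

ΔH = -3210 kJ/mol

ΔT = 33.36 − 22.80 = 10.56 °C
q_cal = C_cal × ΔT = 8.3 × 10.56 = 87.648 kJ
n = 3.33 / 122.12 = 0.02727 mol
q_rxn = −q_cal = -87.648 kJ
ΔH = -87.648 / 0.02727 = -3214 kJ/mol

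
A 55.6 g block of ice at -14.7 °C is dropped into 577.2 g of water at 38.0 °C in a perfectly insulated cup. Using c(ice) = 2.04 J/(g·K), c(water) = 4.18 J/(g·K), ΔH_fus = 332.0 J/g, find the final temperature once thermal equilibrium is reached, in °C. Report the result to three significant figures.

T_f = 27.1 °C

Heat to bring ice to 0 °C and melt it: q₁ = 55.6×2.04×14.7 + 55.6×332.0 = 20127 J
Heat the water can supply cooling to 0 °C: 577.2×4.18×38.0 = 91682.4 J > q₁, so all ice melts.
Energy balance: 577.2×4.18×(38.0 − T) = 20127 + 55.6×4.18×(T − 0)
2412.696(38.0 − T) = 20127 + 232.408 T
91682.4 − 20127 = 2645.104 T
T = 71555.4 / 2645.104 = 27.05 °C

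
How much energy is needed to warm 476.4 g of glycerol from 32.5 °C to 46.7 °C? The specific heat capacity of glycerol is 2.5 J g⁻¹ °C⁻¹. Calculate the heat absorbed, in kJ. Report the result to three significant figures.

q = 16.9 kJ

q = m c ΔT = 476.4 × 2.5 × (46.7 − 32.5)
q = 476.4 × 2.5 × 14.2 = 16910 J = 16.9 kJ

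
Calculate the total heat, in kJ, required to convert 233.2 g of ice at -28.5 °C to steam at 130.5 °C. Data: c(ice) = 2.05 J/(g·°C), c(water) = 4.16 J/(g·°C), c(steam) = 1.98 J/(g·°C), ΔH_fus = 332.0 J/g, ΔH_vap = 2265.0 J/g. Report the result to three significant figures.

q1 (heat ice -28.5→0.0 °C): 233.2 × 2.05 × 28.5 = 13625 J
q2 (melt at 0 °C): 233.2 × 332.0 = 77422 J
q3 (heat water 0.0→100.0 °C): 233.2 × 4.16 × 100.0 = 97011 J
q4 (vaporize at 100 °C): 233.2 × 2265.0 = 528198 J
q5 (heat steam 100.0→130.5 °C): 233.2 × 1.98 × 30.5 = 14083 J
Total: 13625 + 77422 + 97011 + 528198 + 14083 = 730339 J = 730 kJ

q = 730 kJ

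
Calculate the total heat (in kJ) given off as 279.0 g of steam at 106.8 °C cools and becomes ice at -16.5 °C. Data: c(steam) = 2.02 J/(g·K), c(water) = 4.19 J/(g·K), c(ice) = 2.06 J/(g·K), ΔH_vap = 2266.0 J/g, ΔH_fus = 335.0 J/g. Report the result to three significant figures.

q1 (cool steam 106.8→100 °C): 279.0 × 2.02 × 6.8 = 3832 J
q2 (condense at 100 °C): 279.0 × 2266.0 = 632214 J
q3 (cool water 100→0 °C): 279.0 × 4.19 × 100.0 = 116901 J
q4 (freeze at 0 °C): 279.0 × 335.0 = 93465 J
q5 (cool ice 0→-16.5 °C): 279.0 × 2.06 × 16.5 = 9483 J
Total: 3832 + 632214 + 116901 + 93465 + 9483 = 855895 J = 856 kJ

q = 856 kJ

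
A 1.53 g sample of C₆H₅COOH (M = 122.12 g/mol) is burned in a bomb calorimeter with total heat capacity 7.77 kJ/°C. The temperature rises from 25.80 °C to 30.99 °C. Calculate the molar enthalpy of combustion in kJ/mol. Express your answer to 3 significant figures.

ΔT = 30.99 − 25.80 = 5.19 °C
q_cal = C_cal × ΔT = 7.77 × 5.19 = 40.3263 kJ
n = 1.53 / 122.12 = 0.01253 mol
q_rxn = −q_cal = -40.3263 kJ
ΔH = -40.3263 / 0.01253 = -3218 kJ/mol

ΔH = -3220 kJ/mol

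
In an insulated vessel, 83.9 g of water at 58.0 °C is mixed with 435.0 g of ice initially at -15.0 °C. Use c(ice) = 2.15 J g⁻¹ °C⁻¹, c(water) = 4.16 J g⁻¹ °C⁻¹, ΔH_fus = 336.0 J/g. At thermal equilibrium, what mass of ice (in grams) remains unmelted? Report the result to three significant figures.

Heat to warm all ice to 0 °C: 435.0×2.15×15.0 = 14029 J
Heat released by water cooling to 0 °C: 83.9×4.16×58.0 = 20243 J
20243 J < 14029 + 435.0×336.0 = 160189 J, so not all ice melts; final T = 0 °C.
Heat left for melting: 20243 − 14029 = 6214 J
Mass melted = 6214 / 336.0 = 18.49 g
Ice remaining = 435.0 − 18.49 = 416.51 g

m_ice remaining = 417 g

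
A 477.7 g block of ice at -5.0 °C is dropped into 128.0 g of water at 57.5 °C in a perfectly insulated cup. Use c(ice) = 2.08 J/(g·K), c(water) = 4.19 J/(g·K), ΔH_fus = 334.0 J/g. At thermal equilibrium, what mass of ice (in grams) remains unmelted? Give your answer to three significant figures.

Heat to warm all ice to 0 °C: 477.7×2.08×5.0 = 4968.1 J
Heat released by water cooling to 0 °C: 128.0×4.19×57.5 = 30838 J
30838 J < 4968.1 + 477.7×334.0 = 164519.9 J, so not all ice melts; final T = 0 °C.
Heat left for melting: 30838 − 4968.1 = 25869.9 J
Mass melted = 25869.9 / 334.0 = 77.45 g
Ice remaining = 477.7 − 77.45 = 400.25 g

m_ice remaining = 400 g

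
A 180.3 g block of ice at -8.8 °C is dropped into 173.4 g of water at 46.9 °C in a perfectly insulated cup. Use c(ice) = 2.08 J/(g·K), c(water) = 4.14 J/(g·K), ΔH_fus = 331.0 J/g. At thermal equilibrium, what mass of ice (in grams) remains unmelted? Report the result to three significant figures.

Heat to warm all ice to 0 °C: 180.3×2.08×8.8 = 3300.2 J
Heat released by water cooling to 0 °C: 173.4×4.14×46.9 = 33668 J
33668 J < 3300.2 + 180.3×331.0 = 62979.5 J, so not all ice melts; final T = 0 °C.
Heat left for melting: 33668 − 3300.2 = 30367.8 J
Mass melted = 30367.8 / 331.0 = 91.75 g
Ice remaining = 180.3 − 91.75 = 88.55 g

m_ice remaining = 88.6 g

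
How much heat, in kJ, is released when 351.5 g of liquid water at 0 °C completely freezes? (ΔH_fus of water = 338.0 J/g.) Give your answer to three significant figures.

q = m × ΔH_fus = 351.5 × 338.0 = 118800 J = 119 kJ

q = 119 kJ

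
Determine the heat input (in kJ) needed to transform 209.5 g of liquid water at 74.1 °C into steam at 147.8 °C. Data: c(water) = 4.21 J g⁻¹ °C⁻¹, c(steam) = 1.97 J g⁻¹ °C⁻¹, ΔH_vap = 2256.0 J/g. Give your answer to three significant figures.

q = 515 kJ

q1 (heat water 74.1→100.0 °C): 209.5 × 4.21 × 25.9 = 22844 J
q2 (vaporize at 100 °C): 209.5 × 2256.0 = 472632 J
q3 (heat steam 100.0→147.8 °C): 209.5 × 1.97 × 47.8 = 19728 J
Total: 22844 + 472632 + 19728 = 515204 J = 515 kJ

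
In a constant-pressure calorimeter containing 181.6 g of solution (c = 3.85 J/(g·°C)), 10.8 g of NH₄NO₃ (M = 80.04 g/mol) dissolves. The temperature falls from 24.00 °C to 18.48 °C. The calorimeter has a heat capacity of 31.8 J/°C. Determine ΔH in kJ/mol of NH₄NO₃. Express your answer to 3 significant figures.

ΔH = 29.9 kJ/mol

|ΔT| = |18.48 − 24.00| = 5.52 °C
|q_surr| = (181.6 × 3.85 + 31.8) × 5.52 = 730.96 × 5.52 = 4035 J
n(NH₄NO₃) = 10.8 / 80.04 = 0.1349 mol
Temperature fell, so q_rxn = +|q_surr| = 4.035 kJ
ΔH = q_rxn / n = 29.91 kJ/mol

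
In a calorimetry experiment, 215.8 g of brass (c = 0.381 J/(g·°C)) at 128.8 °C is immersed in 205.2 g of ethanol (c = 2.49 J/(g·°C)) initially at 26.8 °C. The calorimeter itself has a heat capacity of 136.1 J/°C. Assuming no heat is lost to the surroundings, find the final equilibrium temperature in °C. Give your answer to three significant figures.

T_f = 38.3 °C

Heat lost by brass = heat gained by ethanol + calorimeter.
(215.8)(0.381)(128.8 − T) = [(205.2)(2.49) + 136.1](T − 26.8)
82.2198 (128.8 − T) = 647.048 (T − 26.8)
10590 − 82.2198 T = 647.048 T − 17341
27931 = 729.2678 T
T = 38.30 °C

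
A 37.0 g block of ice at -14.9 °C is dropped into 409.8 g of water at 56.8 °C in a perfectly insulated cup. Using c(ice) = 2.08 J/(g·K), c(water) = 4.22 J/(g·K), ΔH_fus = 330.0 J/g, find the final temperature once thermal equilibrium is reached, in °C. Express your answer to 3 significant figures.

T_f = 45.0 °C

Heat to bring ice to 0 °C and melt it: q₁ = 37.0×2.08×14.9 + 37.0×330.0 = 13357 J
Heat the water can supply cooling to 0 °C: 409.8×4.22×56.8 = 98227.4 J > q₁, so all ice melts.
Energy balance: 409.8×4.22×(56.8 − T) = 13357 + 37.0×4.22×(T − 0)
1729.356(56.8 − T) = 13357 + 156.14 T
98227.4 − 13357 = 1885.496 T
T = 84870.4 / 1885.496 = 45.01 °C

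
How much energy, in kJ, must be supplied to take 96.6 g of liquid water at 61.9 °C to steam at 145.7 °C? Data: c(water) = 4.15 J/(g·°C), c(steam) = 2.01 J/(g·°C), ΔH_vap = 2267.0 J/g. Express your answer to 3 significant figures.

q1 (heat water 61.9→100.0 °C): 96.6 × 4.15 × 38.1 = 15274 J
q2 (vaporize at 100 °C): 96.6 × 2267.0 = 218992 J
q3 (heat steam 100.0→145.7 °C): 96.6 × 2.01 × 45.7 = 8873 J
Total: 15274 + 218992 + 8873 = 243139 J = 243 kJ

q = 243 kJ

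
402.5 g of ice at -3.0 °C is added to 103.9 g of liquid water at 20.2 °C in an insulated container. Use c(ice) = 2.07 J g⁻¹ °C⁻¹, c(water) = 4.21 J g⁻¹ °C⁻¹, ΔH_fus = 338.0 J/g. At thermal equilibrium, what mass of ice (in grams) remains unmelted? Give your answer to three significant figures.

m_ice remaining = 384 g

Heat to warm all ice to 0 °C: 402.5×2.07×3.0 = 2499.5 J
Heat released by water cooling to 0 °C: 103.9×4.21×20.2 = 8835.9 J
8835.9 J < 2499.5 + 402.5×338.0 = 138544.5 J, so not all ice melts; final T = 0 °C.
Heat left for melting: 8835.9 − 2499.5 = 6336.4 J
Mass melted = 6336.4 / 338.0 = 18.75 g
Ice remaining = 402.5 − 18.75 = 383.75 g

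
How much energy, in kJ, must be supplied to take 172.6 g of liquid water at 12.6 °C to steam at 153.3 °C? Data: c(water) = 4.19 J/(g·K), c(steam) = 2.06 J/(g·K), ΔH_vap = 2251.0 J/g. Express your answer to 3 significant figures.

q1 (heat water 12.6→100.0 °C): 172.6 × 4.19 × 87.4 = 63207 J
q2 (vaporize at 100 °C): 172.6 × 2251.0 = 388523 J
q3 (heat steam 100.0→153.3 °C): 172.6 × 2.06 × 53.3 = 18951 J
Total: 63207 + 388523 + 18951 = 470681 J = 471 kJ

q = 471 kJ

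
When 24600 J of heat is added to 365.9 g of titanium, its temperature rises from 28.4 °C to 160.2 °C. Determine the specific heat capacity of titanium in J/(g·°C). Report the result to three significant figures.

c = q / (m ΔT) = 24600 / (365.9 × 131.8)
c = 24600 / 48225.62 = 0.510 J/(g·°C)

c = 0.510 J/(g·°C)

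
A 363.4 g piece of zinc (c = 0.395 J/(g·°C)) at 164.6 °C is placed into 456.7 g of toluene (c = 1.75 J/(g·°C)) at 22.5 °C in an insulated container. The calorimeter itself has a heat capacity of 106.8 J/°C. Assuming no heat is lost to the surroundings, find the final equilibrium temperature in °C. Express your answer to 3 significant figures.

T_f = 41.9 °C

Heat lost by zinc = heat gained by toluene + calorimeter.
(363.4)(0.395)(164.6 − T) = [(456.7)(1.75) + 106.8](T − 22.5)
143.543 (164.6 − T) = 906.025 (T − 22.5)
23627 − 143.543 T = 906.025 T − 20386
44013 = 1049.568 T
T = 41.93 °C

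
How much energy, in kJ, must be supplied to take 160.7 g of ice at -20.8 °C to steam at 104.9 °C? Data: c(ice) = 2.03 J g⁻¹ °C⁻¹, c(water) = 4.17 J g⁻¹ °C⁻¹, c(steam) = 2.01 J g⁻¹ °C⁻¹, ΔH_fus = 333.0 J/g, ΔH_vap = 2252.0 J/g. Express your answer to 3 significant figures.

q1 (heat ice -20.8→0.0 °C): 160.7 × 2.03 × 20.8 = 6785 J
q2 (melt at 0 °C): 160.7 × 333.0 = 53513 J
q3 (heat water 0.0→100.0 °C): 160.7 × 4.17 × 100.0 = 67012 J
q4 (vaporize at 100 °C): 160.7 × 2252.0 = 361896 J
q5 (heat steam 100.0→104.9 °C): 160.7 × 2.01 × 4.9 = 1583 J
Total: 6785 + 53513 + 67012 + 361896 + 1583 = 490789 J = 491 kJ

q = 491 kJ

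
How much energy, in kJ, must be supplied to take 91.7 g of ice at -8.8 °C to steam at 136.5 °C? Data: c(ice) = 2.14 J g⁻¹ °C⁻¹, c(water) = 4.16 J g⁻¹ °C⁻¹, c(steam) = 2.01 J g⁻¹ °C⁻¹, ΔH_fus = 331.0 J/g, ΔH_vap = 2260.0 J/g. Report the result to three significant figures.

q1 (heat ice -8.8→0.0 °C): 91.7 × 2.14 × 8.8 = 1727 J
q2 (melt at 0 °C): 91.7 × 331.0 = 30353 J
q3 (heat water 0.0→100.0 °C): 91.7 × 4.16 × 100.0 = 38147 J
q4 (vaporize at 100 °C): 91.7 × 2260.0 = 207242 J
q5 (heat steam 100.0→136.5 °C): 91.7 × 2.01 × 36.5 = 6728 J
Total: 1727 + 30353 + 38147 + 207242 + 6728 = 284197 J = 284 kJ

q = 284 kJ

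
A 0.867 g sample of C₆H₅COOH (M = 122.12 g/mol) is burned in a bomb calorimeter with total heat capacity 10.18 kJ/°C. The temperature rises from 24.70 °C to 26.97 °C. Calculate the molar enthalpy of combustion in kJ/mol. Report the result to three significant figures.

ΔT = 26.97 − 24.70 = 2.27 °C
q_cal = C_cal × ΔT = 10.18 × 2.27 = 23.1086 kJ
n = 0.867 / 122.12 = 0.007100 mol
q_rxn = −q_cal = -23.1086 kJ
ΔH = -23.1086 / 0.007100 = -3254.7 kJ/mol

ΔH = -3250 kJ/mol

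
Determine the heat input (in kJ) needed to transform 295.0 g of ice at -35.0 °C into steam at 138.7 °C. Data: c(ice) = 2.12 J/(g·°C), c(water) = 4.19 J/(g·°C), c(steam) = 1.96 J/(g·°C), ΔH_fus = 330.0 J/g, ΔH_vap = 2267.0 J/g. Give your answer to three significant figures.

q1 (heat ice -35.0→0.0 °C): 295.0 × 2.12 × 35.0 = 21889 J
q2 (melt at 0 °C): 295.0 × 330.0 = 97350 J
q3 (heat water 0.0→100.0 °C): 295.0 × 4.19 × 100.0 = 123605 J
q4 (vaporize at 100 °C): 295.0 × 2267.0 = 668765 J
q5 (heat steam 100.0→138.7 °C): 295.0 × 1.96 × 38.7 = 22376 J
Total: 21889 + 97350 + 123605 + 668765 + 22376 = 933985 J = 934 kJ

q = 934 kJ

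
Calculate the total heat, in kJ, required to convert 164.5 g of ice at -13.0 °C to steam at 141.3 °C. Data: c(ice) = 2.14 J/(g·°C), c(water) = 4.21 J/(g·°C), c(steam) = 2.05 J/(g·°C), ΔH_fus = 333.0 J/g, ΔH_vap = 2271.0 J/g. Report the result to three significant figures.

q1 (heat ice -13.0→0.0 °C): 164.5 × 2.14 × 13.0 = 4576 J
q2 (melt at 0 °C): 164.5 × 333.0 = 54779 J
q3 (heat water 0.0→100.0 °C): 164.5 × 4.21 × 100.0 = 69255 J
q4 (vaporize at 100 °C): 164.5 × 2271.0 = 373580 J
q5 (heat steam 100.0→141.3 °C): 164.5 × 2.05 × 41.3 = 13927 J
Total: 4576 + 54779 + 69255 + 373580 + 13927 = 516117 J = 516 kJ

q = 516 kJ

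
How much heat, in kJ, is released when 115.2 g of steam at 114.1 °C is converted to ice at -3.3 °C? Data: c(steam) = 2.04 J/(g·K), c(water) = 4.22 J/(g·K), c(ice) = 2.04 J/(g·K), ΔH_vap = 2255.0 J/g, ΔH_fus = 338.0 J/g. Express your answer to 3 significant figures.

q1 (cool steam 114.1→100 °C): 115.2 × 2.04 × 14.1 = 3314 J
q2 (condense at 100 °C): 115.2 × 2255.0 = 259776 J
q3 (cool water 100→0 °C): 115.2 × 4.22 × 100.0 = 48614 J
q4 (freeze at 0 °C): 115.2 × 338.0 = 38938 J
q5 (cool ice 0→-3.3 °C): 115.2 × 2.04 × 3.3 = 776 J
Total: 3314 + 259776 + 48614 + 38938 + 776 = 351418 J = 351 kJ

q = 351 kJ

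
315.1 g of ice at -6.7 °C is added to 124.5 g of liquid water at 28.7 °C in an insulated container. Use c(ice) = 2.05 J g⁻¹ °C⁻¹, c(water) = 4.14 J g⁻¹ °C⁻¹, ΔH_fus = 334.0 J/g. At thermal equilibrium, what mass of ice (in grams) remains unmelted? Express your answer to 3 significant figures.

Heat to warm all ice to 0 °C: 315.1×2.05×6.7 = 4327.9 J
Heat released by water cooling to 0 °C: 124.5×4.14×28.7 = 14793 J
14793 J < 4327.9 + 315.1×334.0 = 109571.3 J, so not all ice melts; final T = 0 °C.
Heat left for melting: 14793 − 4327.9 = 10465.1 J
Mass melted = 10465.1 / 334.0 = 31.33 g
Ice remaining = 315.1 − 31.33 = 283.77 g

m_ice remaining = 284 g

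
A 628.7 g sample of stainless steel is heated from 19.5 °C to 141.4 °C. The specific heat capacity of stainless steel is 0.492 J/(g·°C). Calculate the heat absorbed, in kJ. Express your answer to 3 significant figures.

q = 37.7 kJ

q = m c ΔT = 628.7 × 0.492 × (141.4 − 19.5)
q = 628.7 × 0.492 × 121.9 = 37710 J = 37.7 kJ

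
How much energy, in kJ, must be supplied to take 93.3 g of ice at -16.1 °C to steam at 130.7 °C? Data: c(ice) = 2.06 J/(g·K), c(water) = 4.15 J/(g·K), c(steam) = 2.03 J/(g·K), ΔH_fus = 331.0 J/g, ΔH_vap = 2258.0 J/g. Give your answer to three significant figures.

q1 (heat ice -16.1→0.0 °C): 93.3 × 2.06 × 16.1 = 3094 J
q2 (melt at 0 °C): 93.3 × 331.0 = 30882 J
q3 (heat water 0.0→100.0 °C): 93.3 × 4.15 × 100.0 = 38720 J
q4 (vaporize at 100 °C): 93.3 × 2258.0 = 210671 J
q5 (heat steam 100.0→130.7 °C): 93.3 × 2.03 × 30.7 = 5815 J
Total: 3094 + 30882 + 38720 + 210671 + 5815 = 289182 J = 289 kJ

q = 289 kJ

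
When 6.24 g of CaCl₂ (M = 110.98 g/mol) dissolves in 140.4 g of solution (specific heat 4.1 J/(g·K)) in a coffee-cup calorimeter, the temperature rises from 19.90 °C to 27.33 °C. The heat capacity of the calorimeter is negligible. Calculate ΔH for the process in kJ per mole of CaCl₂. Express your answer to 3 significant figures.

|ΔT| = |27.33 − 19.90| = 7.43 °C
|q_surr| = (140.4 × 4.1) × 7.43 = 575.64 × 7.43 = 4277 J
n(CaCl₂) = 6.24 / 110.98 = 0.05623 mol
Temperature rose, so q_rxn = −|q_surr| = -4.277 kJ
ΔH = q_rxn / n = -76.06 kJ/mol

ΔH = -76.1 kJ/mol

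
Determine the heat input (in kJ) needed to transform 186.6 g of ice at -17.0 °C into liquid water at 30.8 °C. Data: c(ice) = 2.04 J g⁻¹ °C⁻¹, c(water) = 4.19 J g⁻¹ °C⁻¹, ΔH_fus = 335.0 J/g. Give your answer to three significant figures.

q1 (heat ice -17.0→0.0 °C): 186.6 × 2.04 × 17.0 = 6471 J
q2 (melt at 0 °C): 186.6 × 335.0 = 62511 J
q3 (heat water 0.0→30.8 °C): 186.6 × 4.19 × 30.8 = 24081 J
Total: 6471 + 62511 + 24081 = 93063 J = 93.1 kJ

q = 93.1 kJ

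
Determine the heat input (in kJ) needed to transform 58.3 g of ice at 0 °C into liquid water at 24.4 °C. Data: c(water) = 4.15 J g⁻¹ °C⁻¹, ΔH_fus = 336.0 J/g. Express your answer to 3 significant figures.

q = 25.5 kJ

q1 (melt at 0 °C): 58.3 × 336.0 = 19589 J
q2 (heat water 0.0→24.4 °C): 58.3 × 4.15 × 24.4 = 5903 J
Total: 19589 + 5903 = 25492 J = 25.5 kJ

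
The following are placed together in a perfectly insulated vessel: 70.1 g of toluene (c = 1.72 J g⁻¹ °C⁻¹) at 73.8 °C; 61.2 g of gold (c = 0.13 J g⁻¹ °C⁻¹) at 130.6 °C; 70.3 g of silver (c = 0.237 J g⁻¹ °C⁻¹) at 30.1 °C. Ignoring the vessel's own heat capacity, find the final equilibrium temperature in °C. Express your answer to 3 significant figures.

Σ mᵢcᵢ(T − Tᵢ) = 0  ⇒  T = Σ mᵢcᵢTᵢ / Σ mᵢcᵢ
Σ mᵢcᵢ = 70.1×1.72 + 61.2×0.13 + 70.3×0.237 = 145.1891
Σ mᵢcᵢTᵢ = 120.572×73.8 + 7.956×130.6 + 16.6611×30.1 = 10439
T = 10439 / 145.1891 = 71.90 °C

T_f = 71.9 °C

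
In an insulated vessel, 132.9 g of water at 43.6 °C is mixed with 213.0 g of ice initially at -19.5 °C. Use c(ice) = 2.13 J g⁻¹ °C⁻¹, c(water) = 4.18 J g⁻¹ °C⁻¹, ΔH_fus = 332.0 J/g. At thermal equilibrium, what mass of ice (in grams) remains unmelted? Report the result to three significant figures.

Heat to warm all ice to 0 °C: 213.0×2.13×19.5 = 8847.0 J
Heat released by water cooling to 0 °C: 132.9×4.18×43.6 = 24221 J
24221 J < 8847.0 + 213.0×332.0 = 79563.0 J, so not all ice melts; final T = 0 °C.
Heat left for melting: 24221 − 8847.0 = 15374.0 J
Mass melted = 15374.0 / 332.0 = 46.31 g
Ice remaining = 213.0 − 46.31 = 166.69 g

m_ice remaining = 167 g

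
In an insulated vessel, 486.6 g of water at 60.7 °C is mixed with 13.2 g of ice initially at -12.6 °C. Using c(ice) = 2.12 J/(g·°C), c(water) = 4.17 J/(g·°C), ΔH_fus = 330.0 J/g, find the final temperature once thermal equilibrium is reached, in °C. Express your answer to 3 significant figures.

T_f = 56.8 °C

Heat to bring ice to 0 °C and melt it: q₁ = 13.2×2.12×12.6 + 13.2×330.0 = 4708.6 J
Heat the water can supply cooling to 0 °C: 486.6×4.17×60.7 = 123168 J > q₁, so all ice melts.
Energy balance: 486.6×4.17×(60.7 − T) = 4708.6 + 13.2×4.17×(T − 0)
2029.122(60.7 − T) = 4708.6 + 55.044 T
123168 − 4708.6 = 2084.166 T
T = 118459.4 / 2084.166 = 56.84 °C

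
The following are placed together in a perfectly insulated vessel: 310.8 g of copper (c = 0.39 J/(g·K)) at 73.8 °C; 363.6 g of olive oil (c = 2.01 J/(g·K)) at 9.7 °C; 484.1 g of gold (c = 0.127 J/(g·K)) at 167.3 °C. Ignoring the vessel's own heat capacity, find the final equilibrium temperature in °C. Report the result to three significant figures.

T_f = 28.8 °C

Σ mᵢcᵢ(T − Tᵢ) = 0  ⇒  T = Σ mᵢcᵢTᵢ / Σ mᵢcᵢ
Σ mᵢcᵢ = 310.8×0.39 + 363.6×2.01 + 484.1×0.127 = 913.5287
Σ mᵢcᵢTᵢ = 121.212×73.8 + 730.836×9.7 + 61.4807×167.3 = 26320
T = 26320 / 913.5287 = 28.81 °C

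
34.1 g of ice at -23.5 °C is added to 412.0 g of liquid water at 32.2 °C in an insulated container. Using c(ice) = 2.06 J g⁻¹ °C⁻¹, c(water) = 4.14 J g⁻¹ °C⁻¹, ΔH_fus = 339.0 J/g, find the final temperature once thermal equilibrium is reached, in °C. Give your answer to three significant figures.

T_f = 22.6 °C

Heat to bring ice to 0 °C and melt it: q₁ = 34.1×2.06×23.5 + 34.1×339.0 = 13211 J
Heat the water can supply cooling to 0 °C: 412.0×4.14×32.2 = 54922.9 J > q₁, so all ice melts.
Energy balance: 412.0×4.14×(32.2 − T) = 13211 + 34.1×4.14×(T − 0)
1705.68(32.2 − T) = 13211 + 141.174 T
54922.9 − 13211 = 1846.854 T
T = 41711.9 / 1846.854 = 22.59 °C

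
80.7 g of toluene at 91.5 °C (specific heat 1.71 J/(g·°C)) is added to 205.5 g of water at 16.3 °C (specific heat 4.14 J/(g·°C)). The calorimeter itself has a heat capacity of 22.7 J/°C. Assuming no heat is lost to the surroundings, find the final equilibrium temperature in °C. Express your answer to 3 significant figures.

Heat lost by toluene = heat gained by water + calorimeter.
(80.7)(1.71)(91.5 − T) = [(205.5)(4.14) + 22.7](T − 16.3)
137.997 (91.5 − T) = 873.47 (T − 16.3)
12627 − 137.997 T = 873.47 T − 14238
26865 = 1011.467 T
T = 26.56 °C

T_f = 26.6 °C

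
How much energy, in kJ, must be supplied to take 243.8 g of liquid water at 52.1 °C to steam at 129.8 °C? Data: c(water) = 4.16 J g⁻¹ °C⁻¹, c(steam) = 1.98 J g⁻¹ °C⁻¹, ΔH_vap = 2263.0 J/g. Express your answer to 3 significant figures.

q1 (heat water 52.1→100.0 °C): 243.8 × 4.16 × 47.9 = 48581 J
q2 (vaporize at 100 °C): 243.8 × 2263.0 = 551719 J
q3 (heat steam 100.0→129.8 °C): 243.8 × 1.98 × 29.8 = 14385 J
Total: 48581 + 551719 + 14385 = 614685 J = 615 kJ

q = 615 kJ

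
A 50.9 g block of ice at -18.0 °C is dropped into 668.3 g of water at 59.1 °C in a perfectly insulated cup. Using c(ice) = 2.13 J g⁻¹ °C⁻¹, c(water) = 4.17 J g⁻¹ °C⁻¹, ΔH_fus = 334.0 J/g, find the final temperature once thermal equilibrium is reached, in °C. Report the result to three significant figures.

Heat to bring ice to 0 °C and melt it: q₁ = 50.9×2.13×18.0 + 50.9×334.0 = 18952 J
Heat the water can supply cooling to 0 °C: 668.3×4.17×59.1 = 164701 J > q₁, so all ice melts.
Energy balance: 668.3×4.17×(59.1 − T) = 18952 + 50.9×4.17×(T − 0)
2786.811(59.1 − T) = 18952 + 212.253 T
164701 − 18952 = 2999.064 T
T = 145749 / 2999.064 = 48.60 °C

T_f = 48.6 °C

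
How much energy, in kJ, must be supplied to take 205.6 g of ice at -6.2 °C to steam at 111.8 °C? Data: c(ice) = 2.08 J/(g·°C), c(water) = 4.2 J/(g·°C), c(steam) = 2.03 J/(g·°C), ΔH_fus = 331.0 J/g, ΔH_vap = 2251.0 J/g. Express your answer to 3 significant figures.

q = 625 kJ

q1 (heat ice -6.2→0.0 °C): 205.6 × 2.08 × 6.2 = 2651 J
q2 (melt at 0 °C): 205.6 × 331.0 = 68054 J
q3 (heat water 0.0→100.0 °C): 205.6 × 4.2 × 100.0 = 86352 J
q4 (vaporize at 100 °C): 205.6 × 2251.0 = 462806 J
q5 (heat steam 100.0→111.8 °C): 205.6 × 2.03 × 11.8 = 4925 J
Total: 2651 + 68054 + 86352 + 462806 + 4925 = 624788 J = 625 kJ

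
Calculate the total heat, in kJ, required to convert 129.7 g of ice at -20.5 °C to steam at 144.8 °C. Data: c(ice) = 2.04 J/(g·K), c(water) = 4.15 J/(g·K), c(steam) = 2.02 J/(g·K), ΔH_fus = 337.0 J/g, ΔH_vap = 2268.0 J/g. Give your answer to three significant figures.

q = 409 kJ

q1 (heat ice -20.5→0.0 °C): 129.7 × 2.04 × 20.5 = 5424 J
q2 (melt at 0 °C): 129.7 × 337.0 = 43709 J
q3 (heat water 0.0→100.0 °C): 129.7 × 4.15 × 100.0 = 53826 J
q4 (vaporize at 100 °C): 129.7 × 2268.0 = 294160 J
q5 (heat steam 100.0→144.8 °C): 129.7 × 2.02 × 44.8 = 11737 J
Total: 5424 + 43709 + 53826 + 294160 + 11737 = 408856 J = 409 kJ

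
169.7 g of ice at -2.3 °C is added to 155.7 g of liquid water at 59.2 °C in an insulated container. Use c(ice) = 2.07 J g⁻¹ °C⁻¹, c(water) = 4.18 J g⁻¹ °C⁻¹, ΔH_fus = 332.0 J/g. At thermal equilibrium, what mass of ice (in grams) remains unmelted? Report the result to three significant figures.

m_ice remaining = 56.1 g

Heat to warm all ice to 0 °C: 169.7×2.07×2.3 = 807.94 J
Heat released by water cooling to 0 °C: 155.7×4.18×59.2 = 38529 J
38529 J < 807.94 + 169.7×332.0 = 57148.34 J, so not all ice melts; final T = 0 °C.
Heat left for melting: 38529 − 807.94 = 37721.06 J
Mass melted = 37721.06 / 332.0 = 113.6 g
Ice remaining = 169.7 − 113.6 = 56.1 g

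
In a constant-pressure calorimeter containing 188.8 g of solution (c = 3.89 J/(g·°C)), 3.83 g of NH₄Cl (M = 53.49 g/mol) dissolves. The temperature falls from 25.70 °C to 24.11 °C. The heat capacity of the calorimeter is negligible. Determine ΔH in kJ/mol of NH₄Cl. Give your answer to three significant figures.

|ΔT| = |24.11 − 25.70| = 1.59 °C
|q_surr| = (188.8 × 3.89) × 1.59 = 734.432 × 1.59 = 1168 J
n(NH₄Cl) = 3.83 / 53.49 = 0.07160 mol
Temperature fell, so q_rxn = +|q_surr| = 1.168 kJ
ΔH = q_rxn / n = 16.31 kJ/mol

ΔH = 16.3 kJ/mol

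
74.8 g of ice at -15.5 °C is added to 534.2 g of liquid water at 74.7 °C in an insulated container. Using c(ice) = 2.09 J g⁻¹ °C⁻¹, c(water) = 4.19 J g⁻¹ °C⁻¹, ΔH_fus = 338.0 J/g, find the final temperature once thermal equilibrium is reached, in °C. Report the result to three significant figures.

Heat to bring ice to 0 °C and melt it: q₁ = 74.8×2.09×15.5 + 74.8×338.0 = 27706 J
Heat the water can supply cooling to 0 °C: 534.2×4.19×74.7 = 167201 J > q₁, so all ice melts.
Energy balance: 534.2×4.19×(74.7 − T) = 27706 + 74.8×4.19×(T − 0)
2238.298(74.7 − T) = 27706 + 313.412 T
167201 − 27706 = 2551.710 T
T = 139495 / 2551.710 = 54.67 °C

T_f = 54.7 °C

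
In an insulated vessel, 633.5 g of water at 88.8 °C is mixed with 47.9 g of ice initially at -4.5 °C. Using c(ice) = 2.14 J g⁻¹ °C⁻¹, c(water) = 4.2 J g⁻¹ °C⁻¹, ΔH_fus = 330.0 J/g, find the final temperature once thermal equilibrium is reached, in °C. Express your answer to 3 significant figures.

T_f = 76.9 °C

Heat to bring ice to 0 °C and melt it: q₁ = 47.9×2.14×4.5 + 47.9×330.0 = 16268 J
Heat the water can supply cooling to 0 °C: 633.5×4.2×88.8 = 236270 J > q₁, so all ice melts.
Energy balance: 633.5×4.2×(88.8 − T) = 16268 + 47.9×4.2×(T − 0)
2660.7(88.8 − T) = 16268 + 201.18 T
236270 − 16268 = 2861.88 T
T = 220002 / 2861.88 = 76.87 °C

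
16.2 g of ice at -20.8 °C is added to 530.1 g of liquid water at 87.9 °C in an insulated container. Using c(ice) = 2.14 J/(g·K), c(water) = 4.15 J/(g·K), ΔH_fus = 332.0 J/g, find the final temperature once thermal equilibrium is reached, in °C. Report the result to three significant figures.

T_f = 82.6 °C

Heat to bring ice to 0 °C and melt it: q₁ = 16.2×2.14×20.8 + 16.2×332.0 = 6099.5 J
Heat the water can supply cooling to 0 °C: 530.1×4.15×87.9 = 193373 J > q₁, so all ice melts.
Energy balance: 530.1×4.15×(87.9 − T) = 6099.5 + 16.2×4.15×(T − 0)
2199.915(87.9 − T) = 6099.5 + 67.23 T
193373 − 6099.5 = 2267.145 T
T = 187273.5 / 2267.145 = 82.60 °C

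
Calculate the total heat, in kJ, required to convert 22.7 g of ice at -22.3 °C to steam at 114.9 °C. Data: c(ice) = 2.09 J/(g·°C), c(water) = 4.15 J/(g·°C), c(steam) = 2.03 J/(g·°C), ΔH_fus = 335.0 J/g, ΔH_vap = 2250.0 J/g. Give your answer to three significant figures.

q1 (heat ice -22.3→0.0 °C): 22.7 × 2.09 × 22.3 = 1058 J
q2 (melt at 0 °C): 22.7 × 335.0 = 7605 J
q3 (heat water 0.0→100.0 °C): 22.7 × 4.15 × 100.0 = 9421 J
q4 (vaporize at 100 °C): 22.7 × 2250.0 = 51075 J
q5 (heat steam 100.0→114.9 °C): 22.7 × 2.03 × 14.9 = 687 J
Total: 1058 + 7605 + 9421 + 51075 + 687 = 69846 J = 69.8 kJ

q = 69.8 kJ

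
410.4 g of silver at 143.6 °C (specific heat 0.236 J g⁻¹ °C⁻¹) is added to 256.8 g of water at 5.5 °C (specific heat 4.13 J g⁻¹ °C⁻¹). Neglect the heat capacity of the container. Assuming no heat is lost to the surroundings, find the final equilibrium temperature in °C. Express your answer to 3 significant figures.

T_f = 17.1 °C

Heat lost by silver = heat gained by water.
(410.4)(0.236)(143.6 − T) = (256.8)(4.13)(T − 5.5)
96.8544 (143.6 − T) = 1060.584 (T − 5.5)
13908 − 96.8544 T = 1060.584 T − 5833.2
19741.2 = 1157.4384 T
T = 17.06 °C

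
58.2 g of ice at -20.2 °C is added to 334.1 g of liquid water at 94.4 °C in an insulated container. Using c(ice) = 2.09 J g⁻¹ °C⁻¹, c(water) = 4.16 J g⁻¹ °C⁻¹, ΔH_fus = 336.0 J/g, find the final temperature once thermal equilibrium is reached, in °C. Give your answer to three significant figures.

T_f = 66.9 °C

Heat to bring ice to 0 °C and melt it: q₁ = 58.2×2.09×20.2 + 58.2×336.0 = 22012 J
Heat the water can supply cooling to 0 °C: 334.1×4.16×94.4 = 131202 J > q₁, so all ice melts.
Energy balance: 334.1×4.16×(94.4 − T) = 22012 + 58.2×4.16×(T − 0)
1389.856(94.4 − T) = 22012 + 242.112 T
131202 − 22012 = 1631.968 T
T = 109190 / 1631.968 = 66.91 °C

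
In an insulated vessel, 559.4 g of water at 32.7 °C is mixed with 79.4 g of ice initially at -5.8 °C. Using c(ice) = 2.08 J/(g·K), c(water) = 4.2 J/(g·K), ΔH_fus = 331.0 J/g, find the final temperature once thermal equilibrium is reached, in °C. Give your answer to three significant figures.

Heat to bring ice to 0 °C and melt it: q₁ = 79.4×2.08×5.8 + 79.4×331.0 = 27239 J
Heat the water can supply cooling to 0 °C: 559.4×4.2×32.7 = 76828.0 J > q₁, so all ice melts.
Energy balance: 559.4×4.2×(32.7 − T) = 27239 + 79.4×4.2×(T − 0)
2349.48(32.7 − T) = 27239 + 333.48 T
76828.0 − 27239 = 2682.96 T
T = 49589.0 / 2682.96 = 18.48 °C

T_f = 18.5 °C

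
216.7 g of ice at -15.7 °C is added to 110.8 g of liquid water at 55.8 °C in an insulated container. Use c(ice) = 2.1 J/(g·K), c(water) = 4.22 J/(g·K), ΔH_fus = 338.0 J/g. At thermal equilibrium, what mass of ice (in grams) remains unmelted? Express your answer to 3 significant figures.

m_ice remaining = 161 g

Heat to warm all ice to 0 °C: 216.7×2.1×15.7 = 7144.6 J
Heat released by water cooling to 0 °C: 110.8×4.22×55.8 = 26091 J
26091 J < 7144.6 + 216.7×338.0 = 80389.2 J, so not all ice melts; final T = 0 °C.
Heat left for melting: 26091 − 7144.6 = 18946.4 J
Mass melted = 18946.4 / 338.0 = 56.05 g
Ice remaining = 216.7 − 56.05 = 160.65 g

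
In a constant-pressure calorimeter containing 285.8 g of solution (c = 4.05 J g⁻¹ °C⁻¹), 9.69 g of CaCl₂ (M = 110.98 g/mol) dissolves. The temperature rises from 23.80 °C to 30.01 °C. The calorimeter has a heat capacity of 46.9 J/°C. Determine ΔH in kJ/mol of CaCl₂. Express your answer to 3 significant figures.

ΔH = -85.7 kJ/mol

|ΔT| = |30.01 − 23.80| = 6.21 °C
|q_surr| = (285.8 × 4.05 + 46.9) × 6.21 = 1204.39 × 6.21 = 7479 J
n(CaCl₂) = 9.69 / 110.98 = 0.08731 mol
Temperature rose, so q_rxn = −|q_surr| = -7.479 kJ
ΔH = q_rxn / n = -85.66 kJ/mol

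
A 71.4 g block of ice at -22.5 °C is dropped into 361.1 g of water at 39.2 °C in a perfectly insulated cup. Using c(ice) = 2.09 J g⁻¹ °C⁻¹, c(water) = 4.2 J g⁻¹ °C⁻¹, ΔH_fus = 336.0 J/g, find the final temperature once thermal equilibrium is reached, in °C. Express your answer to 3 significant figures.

Heat to bring ice to 0 °C and melt it: q₁ = 71.4×2.09×22.5 + 71.4×336.0 = 27348 J
Heat the water can supply cooling to 0 °C: 361.1×4.2×39.2 = 59451.5 J > q₁, so all ice melts.
Energy balance: 361.1×4.2×(39.2 − T) = 27348 + 71.4×4.2×(T − 0)
1516.62(39.2 − T) = 27348 + 299.88 T
59451.5 − 27348 = 1816.50 T
T = 32103.5 / 1816.50 = 17.67 °C

T_f = 17.7 °C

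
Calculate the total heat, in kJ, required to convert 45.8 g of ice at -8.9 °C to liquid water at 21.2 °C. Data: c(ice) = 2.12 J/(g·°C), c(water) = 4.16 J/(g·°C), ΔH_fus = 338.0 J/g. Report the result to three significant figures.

q1 (heat ice -8.9→0.0 °C): 45.8 × 2.12 × 8.9 = 864 J
q2 (melt at 0 °C): 45.8 × 338.0 = 15480 J
q3 (heat water 0.0→21.2 °C): 45.8 × 4.16 × 21.2 = 4039 J
Total: 864 + 15480 + 4039 = 20383 J = 20.4 kJ

q = 20.4 kJ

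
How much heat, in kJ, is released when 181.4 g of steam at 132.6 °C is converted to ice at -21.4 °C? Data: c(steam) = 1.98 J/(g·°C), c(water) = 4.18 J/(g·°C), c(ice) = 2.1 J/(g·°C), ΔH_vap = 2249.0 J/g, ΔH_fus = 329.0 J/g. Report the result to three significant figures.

q1 (cool steam 132.6→100 °C): 181.4 × 1.98 × 32.6 = 11709 J
q2 (condense at 100 °C): 181.4 × 2249.0 = 407969 J
q3 (cool water 100→0 °C): 181.4 × 4.18 × 100.0 = 75825 J
q4 (freeze at 0 °C): 181.4 × 329.0 = 59681 J
q5 (cool ice 0→-21.4 °C): 181.4 × 2.1 × 21.4 = 8152 J
Total: 11709 + 407969 + 75825 + 59681 + 8152 = 563336 J = 563 kJ

q = 563 kJ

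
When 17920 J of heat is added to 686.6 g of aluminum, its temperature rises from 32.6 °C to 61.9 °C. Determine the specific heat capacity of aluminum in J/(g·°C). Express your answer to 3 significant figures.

c = q / (m ΔT) = 17920 / (686.6 × 29.3)
c = 17920 / 20117.38 = 0.891 J/(g·°C)

c = 0.891 J/(g·°C)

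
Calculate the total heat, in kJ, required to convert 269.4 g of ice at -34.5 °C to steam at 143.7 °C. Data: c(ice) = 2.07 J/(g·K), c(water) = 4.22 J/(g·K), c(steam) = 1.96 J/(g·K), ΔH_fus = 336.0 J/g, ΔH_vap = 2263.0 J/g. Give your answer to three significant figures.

q1 (heat ice -34.5→0.0 °C): 269.4 × 2.07 × 34.5 = 19239 J
q2 (melt at 0 °C): 269.4 × 336.0 = 90518 J
q3 (heat water 0.0→100.0 °C): 269.4 × 4.22 × 100.0 = 113687 J
q4 (vaporize at 100 °C): 269.4 × 2263.0 = 609652 J
q5 (heat steam 100.0→143.7 °C): 269.4 × 1.96 × 43.7 = 23075 J
Total: 19239 + 90518 + 113687 + 609652 + 23075 = 856171 J = 856 kJ

q = 856 kJ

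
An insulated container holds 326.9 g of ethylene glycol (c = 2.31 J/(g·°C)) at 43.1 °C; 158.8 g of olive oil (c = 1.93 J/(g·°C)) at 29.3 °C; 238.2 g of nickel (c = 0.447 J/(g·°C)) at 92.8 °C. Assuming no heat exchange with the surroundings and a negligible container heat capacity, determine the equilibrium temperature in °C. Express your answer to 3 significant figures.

Σ mᵢcᵢ(T − Tᵢ) = 0  ⇒  T = Σ mᵢcᵢTᵢ / Σ mᵢcᵢ
Σ mᵢcᵢ = 326.9×2.31 + 158.8×1.93 + 238.2×0.447 = 1168.0984
Σ mᵢcᵢTᵢ = 755.139×43.1 + 306.484×29.3 + 106.4754×92.8 = 51407
T = 51407 / 1168.0984 = 44.01 °C

T_f = 44.0 °C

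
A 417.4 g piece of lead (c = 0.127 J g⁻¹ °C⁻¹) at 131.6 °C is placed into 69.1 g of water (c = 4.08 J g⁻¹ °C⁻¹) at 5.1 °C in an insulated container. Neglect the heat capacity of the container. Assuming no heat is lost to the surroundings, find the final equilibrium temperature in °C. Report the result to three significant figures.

T_f = 25.1 °C

Heat lost by lead = heat gained by water.
(417.4)(0.127)(131.6 − T) = (69.1)(4.08)(T − 5.1)
53.0098 (131.6 − T) = 281.928 (T − 5.1)
6976.1 − 53.0098 T = 281.928 T − 1437.8
8413.9 = 334.9378 T
T = 25.12 °C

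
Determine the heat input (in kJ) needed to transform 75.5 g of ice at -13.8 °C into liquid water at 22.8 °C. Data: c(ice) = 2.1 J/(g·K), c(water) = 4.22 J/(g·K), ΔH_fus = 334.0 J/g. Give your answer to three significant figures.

q1 (heat ice -13.8→0.0 °C): 75.5 × 2.1 × 13.8 = 2188 J
q2 (melt at 0 °C): 75.5 × 334.0 = 25217 J
q3 (heat water 0.0→22.8 °C): 75.5 × 4.22 × 22.8 = 7264 J
Total: 2188 + 25217 + 7264 = 34669 J = 34.7 kJ

q = 34.7 kJ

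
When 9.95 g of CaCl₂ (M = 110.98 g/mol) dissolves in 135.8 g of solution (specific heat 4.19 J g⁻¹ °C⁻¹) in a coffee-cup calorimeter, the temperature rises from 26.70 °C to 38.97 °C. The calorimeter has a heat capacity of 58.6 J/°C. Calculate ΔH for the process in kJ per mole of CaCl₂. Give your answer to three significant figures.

ΔH = -85.9 kJ/mol

|ΔT| = |38.97 − 26.70| = 12.27 °C
|q_surr| = (135.8 × 4.19 + 58.6) × 12.27 = 627.602 × 12.27 = 7701 J
n(CaCl₂) = 9.95 / 110.98 = 0.08966 mol
Temperature rose, so q_rxn = −|q_surr| = -7.701 kJ
ΔH = q_rxn / n = -85.89 kJ/mol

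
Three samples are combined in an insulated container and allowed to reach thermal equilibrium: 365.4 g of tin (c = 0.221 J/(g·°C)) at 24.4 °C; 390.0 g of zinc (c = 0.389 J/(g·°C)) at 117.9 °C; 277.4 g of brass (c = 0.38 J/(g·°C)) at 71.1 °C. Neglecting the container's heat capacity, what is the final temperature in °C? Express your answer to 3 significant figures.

Σ mᵢcᵢ(T − Tᵢ) = 0  ⇒  T = Σ mᵢcᵢTᵢ / Σ mᵢcᵢ
Σ mᵢcᵢ = 365.4×0.221 + 390.0×0.389 + 277.4×0.38 = 337.8754
Σ mᵢcᵢTᵢ = 80.7534×24.4 + 151.71×117.9 + 105.412×71.1 = 27352
T = 27352 / 337.8754 = 80.95 °C

T_f = 81.0 °C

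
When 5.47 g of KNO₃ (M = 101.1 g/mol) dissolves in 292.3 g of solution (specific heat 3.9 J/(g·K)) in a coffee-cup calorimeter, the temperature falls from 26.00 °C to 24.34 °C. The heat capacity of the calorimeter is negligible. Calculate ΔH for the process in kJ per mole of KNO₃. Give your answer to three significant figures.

ΔH = 35.0 kJ/mol

|ΔT| = |24.34 − 26.00| = 1.66 °C
|q_surr| = (292.3 × 3.9) × 1.66 = 1139.97 × 1.66 = 1892 J
n(KNO₃) = 5.47 / 101.1 = 0.05410 mol
Temperature fell, so q_rxn = +|q_surr| = 1.892 kJ
ΔH = q_rxn / n = 34.97 kJ/mol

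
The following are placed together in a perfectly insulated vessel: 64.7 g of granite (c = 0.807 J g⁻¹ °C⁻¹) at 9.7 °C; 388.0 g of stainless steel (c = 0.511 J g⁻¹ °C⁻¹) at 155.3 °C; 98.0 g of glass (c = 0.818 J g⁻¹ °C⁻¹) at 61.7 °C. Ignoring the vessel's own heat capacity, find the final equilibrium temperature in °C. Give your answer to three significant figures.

Σ mᵢcᵢ(T − Tᵢ) = 0  ⇒  T = Σ mᵢcᵢTᵢ / Σ mᵢcᵢ
Σ mᵢcᵢ = 64.7×0.807 + 388.0×0.511 + 98.0×0.818 = 330.6449
Σ mᵢcᵢTᵢ = 52.2129×9.7 + 198.268×155.3 + 80.164×61.7 = 36244
T = 36244 / 330.6449 = 109.6 °C

T_f = 110 °C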